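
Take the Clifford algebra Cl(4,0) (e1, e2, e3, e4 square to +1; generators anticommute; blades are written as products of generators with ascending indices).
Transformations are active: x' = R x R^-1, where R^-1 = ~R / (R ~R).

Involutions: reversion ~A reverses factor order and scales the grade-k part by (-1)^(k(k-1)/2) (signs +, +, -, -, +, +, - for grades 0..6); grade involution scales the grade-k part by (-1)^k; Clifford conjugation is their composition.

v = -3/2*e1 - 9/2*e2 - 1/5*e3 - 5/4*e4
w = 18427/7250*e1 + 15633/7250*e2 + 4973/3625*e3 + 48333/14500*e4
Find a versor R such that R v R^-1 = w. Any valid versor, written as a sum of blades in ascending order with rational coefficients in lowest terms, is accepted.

R = v + w = 3776/3625*e1 - 8496/3625*e2 + 4248/3625*e3 + 7552/3625*e4 works: the equal norms (9641/400) guarantee its sandwich swaps v into w.
Answer: 3776/3625*e1 - 8496/3625*e2 + 4248/3625*e3 + 7552/3625*e4


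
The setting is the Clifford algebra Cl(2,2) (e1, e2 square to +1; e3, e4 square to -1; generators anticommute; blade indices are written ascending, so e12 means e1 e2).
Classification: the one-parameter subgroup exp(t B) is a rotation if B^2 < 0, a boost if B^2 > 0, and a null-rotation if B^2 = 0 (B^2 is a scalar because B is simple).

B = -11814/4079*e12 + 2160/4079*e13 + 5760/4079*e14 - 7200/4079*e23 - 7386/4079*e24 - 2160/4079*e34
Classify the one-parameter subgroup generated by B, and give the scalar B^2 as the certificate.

B^2 term by term: the squares give (-11814/4079)^2*(e12)^2 + (2160/4079)^2*(e13)^2 + (5760/4079)^2*(e14)^2 + (-7200/4079)^2*(e23)^2 + (-7386/4079)^2*(e24)^2 + (-2160/4079)^2*(e34)^2 = 139570596/16638241*(-1) + 4665600/16638241*(+1) + 33177600/16638241*(+1) + 51840000/16638241*(+1) + 54552996/16638241*(+1) + 4665600/16638241*(-1) = 0 (each basis 2-blade squares to minus the product of its generators' squares); cross terms between blades sharing an index anticommute and cancel; the commuting (index-disjoint) pairs give grade-4 terms 2*c*c'*(blade product), which cancel blade by blade — e1234: 51036480/16638241 + 31907520/16638241 - 82944000/16638241 = 0 — confirming B is simple. So B^2 = 0.
Answer: null-rotation, certificate B^2 = 0. One invariant decides it: the square 0 survives every conjugation, and its sign is exactly the classification.


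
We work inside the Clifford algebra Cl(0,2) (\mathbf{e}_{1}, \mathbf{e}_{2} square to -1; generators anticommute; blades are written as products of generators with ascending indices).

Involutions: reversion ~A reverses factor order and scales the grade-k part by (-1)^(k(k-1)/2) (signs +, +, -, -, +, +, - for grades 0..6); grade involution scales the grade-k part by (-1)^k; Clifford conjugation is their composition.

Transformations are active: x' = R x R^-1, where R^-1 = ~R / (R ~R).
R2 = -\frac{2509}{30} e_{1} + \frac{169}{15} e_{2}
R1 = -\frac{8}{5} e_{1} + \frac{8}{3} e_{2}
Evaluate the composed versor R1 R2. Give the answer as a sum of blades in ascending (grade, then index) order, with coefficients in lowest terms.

Distribute over the terms of R1 (each basis-blade product reordered to ascending indices, repeated generators contracted through their squares):
(-\frac{8}{5} e_{1}) R2 = -\frac{10036}{75} - \frac{1352}{75} e_{1} e_{2}
(\frac{8}{3} e_{2}) R2 = -\frac{1352}{45} + \frac{10036}{45} e_{1} e_{2}
Summing the partial products and collecting blades:
Answer: -\frac{36868}{225} + \frac{46124}{225} e_{1} e_{2}


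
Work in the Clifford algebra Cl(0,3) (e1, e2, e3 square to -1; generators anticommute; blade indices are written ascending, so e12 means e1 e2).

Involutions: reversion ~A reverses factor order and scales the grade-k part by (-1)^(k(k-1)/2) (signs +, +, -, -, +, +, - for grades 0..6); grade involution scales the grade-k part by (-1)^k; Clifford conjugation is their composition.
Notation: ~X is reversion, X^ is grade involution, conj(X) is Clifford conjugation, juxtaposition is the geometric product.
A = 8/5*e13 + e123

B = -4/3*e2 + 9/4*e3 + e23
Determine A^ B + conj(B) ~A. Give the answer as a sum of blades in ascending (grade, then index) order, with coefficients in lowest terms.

first term: -13/5*e1 + 77/20*e12 + 4/3*e13 + 32/15*e123
second term: 13/5*e1 - 77/20*e12 - 4/3*e13 + 32/15*e123
Answer: 64/15*e123


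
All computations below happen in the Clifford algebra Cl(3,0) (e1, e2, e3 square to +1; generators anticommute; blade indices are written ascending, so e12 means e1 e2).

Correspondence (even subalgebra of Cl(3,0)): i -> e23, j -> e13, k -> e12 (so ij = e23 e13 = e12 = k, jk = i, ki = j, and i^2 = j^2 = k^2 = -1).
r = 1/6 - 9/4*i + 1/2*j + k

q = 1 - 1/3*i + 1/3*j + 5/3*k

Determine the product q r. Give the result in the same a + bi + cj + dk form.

In blades: q = 1 + 5/3*e12 + 1/3*e13 - 1/3*e23, r = 1/6 + e12 + 1/2*e13 - 9/4*e23.
Distribute q over r term by term (generator squares from the signature, products reordered to ascending indices): (1)*r = 1/6 + e12 + 1/2*e13 - 9/4*e23; (5/3*e12)*r = -5/3 + 5/18*e12 - 15/4*e13 - 5/6*e23; (1/3*e13)*r = -1/6 + 3/4*e12 + 1/18*e13 + 1/3*e23; (-1/3*e23)*r = -3/4 - 1/6*e12 + 1/3*e13 - 1/18*e23.
Sum: -29/12 + 67/36*e12 - 103/36*e13 - 101/36*e23; translating back through the correspondence:
Answer: -29/12 - 101/36*i - 103/36*j + 67/36*k


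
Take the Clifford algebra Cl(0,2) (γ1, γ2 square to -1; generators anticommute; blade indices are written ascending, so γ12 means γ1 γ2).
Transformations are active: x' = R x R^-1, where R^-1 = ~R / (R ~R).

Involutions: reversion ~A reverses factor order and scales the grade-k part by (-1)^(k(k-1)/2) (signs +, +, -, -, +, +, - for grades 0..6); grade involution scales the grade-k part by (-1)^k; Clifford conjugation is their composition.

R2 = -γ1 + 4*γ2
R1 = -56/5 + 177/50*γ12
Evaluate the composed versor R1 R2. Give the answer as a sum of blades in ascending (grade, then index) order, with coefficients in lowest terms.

Distribute over the terms of R1 (each basis-blade product reordered to ascending indices, repeated generators contracted through their squares):
(-56/5) R2 = 56/5*γ1 - 224/5*γ2
(177/50*γ12) R2 = -354/25*γ1 - 177/50*γ2
Summing the partial products and collecting blades:
Answer: -74/25*γ1 - 2417/50*γ2


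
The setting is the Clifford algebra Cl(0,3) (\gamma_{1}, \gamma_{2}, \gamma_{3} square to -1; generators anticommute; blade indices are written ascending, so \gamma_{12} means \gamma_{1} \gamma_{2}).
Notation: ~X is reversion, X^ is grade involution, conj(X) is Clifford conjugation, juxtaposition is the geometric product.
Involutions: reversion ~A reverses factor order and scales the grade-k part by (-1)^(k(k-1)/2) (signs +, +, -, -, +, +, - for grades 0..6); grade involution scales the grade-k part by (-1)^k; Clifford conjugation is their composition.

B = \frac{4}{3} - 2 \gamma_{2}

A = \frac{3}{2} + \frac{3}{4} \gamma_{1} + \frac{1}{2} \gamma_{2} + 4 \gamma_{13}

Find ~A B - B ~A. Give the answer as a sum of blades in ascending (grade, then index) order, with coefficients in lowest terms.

first term: 3 + \gamma_{1} - \frac{7}{3} \gamma_{2} - \frac{3}{2} \gamma_{12} - \frac{16}{3} \gamma_{13} - 8 \gamma_{123}
second term: 3 + \gamma_{1} - \frac{7}{3} \gamma_{2} + \frac{3}{2} \gamma_{12} - \frac{16}{3} \gamma_{13} - 8 \gamma_{123}
Answer: -3 \gamma_{12}


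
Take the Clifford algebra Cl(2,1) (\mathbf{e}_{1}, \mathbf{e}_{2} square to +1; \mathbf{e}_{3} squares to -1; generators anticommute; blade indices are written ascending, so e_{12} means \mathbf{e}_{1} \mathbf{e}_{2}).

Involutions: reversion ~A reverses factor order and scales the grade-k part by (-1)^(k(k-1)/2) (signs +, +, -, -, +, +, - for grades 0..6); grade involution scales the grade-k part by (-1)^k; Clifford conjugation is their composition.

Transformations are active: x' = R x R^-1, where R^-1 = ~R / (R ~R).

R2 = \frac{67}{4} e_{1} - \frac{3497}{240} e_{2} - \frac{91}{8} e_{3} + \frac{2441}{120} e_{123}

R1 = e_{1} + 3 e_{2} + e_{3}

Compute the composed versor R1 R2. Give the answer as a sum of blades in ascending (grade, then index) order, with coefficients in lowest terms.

Distribute over the terms of R1 (each basis-blade product reordered to ascending indices, repeated generators contracted through their squares):
(e_{1}) R2 = \frac{67}{4} - \frac{3497}{240} e_{12} - \frac{91}{8} e_{13} + \frac{2441}{120} e_{23}
(3 e_{2}) R2 = -\frac{3497}{80} - \frac{201}{4} e_{12} - \frac{2441}{40} e_{13} - \frac{273}{8} e_{23}
(e_{3}) R2 = \frac{91}{8} - \frac{2441}{120} e_{12} - \frac{67}{4} e_{13} + \frac{3497}{240} e_{23}
Summing the partial products and collecting blades:
Answer: -\frac{1247}{80} - \frac{6813}{80} e_{12} - \frac{1783}{20} e_{13} + \frac{63}{80} e_{23}


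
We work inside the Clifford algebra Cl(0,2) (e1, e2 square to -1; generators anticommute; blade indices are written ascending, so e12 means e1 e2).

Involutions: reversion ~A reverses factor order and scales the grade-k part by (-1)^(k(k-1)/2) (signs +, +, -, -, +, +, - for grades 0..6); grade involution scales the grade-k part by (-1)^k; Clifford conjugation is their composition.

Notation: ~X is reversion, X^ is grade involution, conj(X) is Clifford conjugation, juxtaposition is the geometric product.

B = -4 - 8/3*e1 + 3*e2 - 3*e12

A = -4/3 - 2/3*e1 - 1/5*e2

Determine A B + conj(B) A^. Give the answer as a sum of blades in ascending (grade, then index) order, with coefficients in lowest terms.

first term: 187/45 + 307/45*e1 - 26/5*e2 + 22/15*e12
second term: 187/45 - 307/45*e1 + 26/5*e2 - 22/15*e12
Answer: 374/45


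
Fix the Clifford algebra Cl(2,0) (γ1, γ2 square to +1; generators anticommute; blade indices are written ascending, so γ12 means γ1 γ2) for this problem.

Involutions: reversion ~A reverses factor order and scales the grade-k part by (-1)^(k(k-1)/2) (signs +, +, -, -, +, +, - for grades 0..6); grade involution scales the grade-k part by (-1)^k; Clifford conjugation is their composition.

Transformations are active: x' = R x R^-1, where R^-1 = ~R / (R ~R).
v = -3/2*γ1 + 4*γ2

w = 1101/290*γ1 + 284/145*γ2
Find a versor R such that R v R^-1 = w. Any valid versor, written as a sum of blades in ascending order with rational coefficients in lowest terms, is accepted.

Since q(v) = q(w) = 73/4, the sum R = v + w = 333/145*γ1 + 864/145*γ2 does the job whenever invertible.
Answer: 333/145*γ1 + 864/145*γ2


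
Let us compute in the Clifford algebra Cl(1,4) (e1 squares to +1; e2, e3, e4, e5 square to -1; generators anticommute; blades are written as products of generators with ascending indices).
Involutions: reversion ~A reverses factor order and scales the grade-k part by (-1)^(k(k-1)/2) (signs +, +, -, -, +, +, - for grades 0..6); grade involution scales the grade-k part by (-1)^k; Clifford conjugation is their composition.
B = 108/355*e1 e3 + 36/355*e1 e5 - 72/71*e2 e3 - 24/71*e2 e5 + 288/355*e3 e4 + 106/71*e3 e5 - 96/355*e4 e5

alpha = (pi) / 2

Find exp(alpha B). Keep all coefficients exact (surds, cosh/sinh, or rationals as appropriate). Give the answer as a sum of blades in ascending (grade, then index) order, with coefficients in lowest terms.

B^2 term by term: the squares give (108/355)^2*(e1 e3)^2 + (36/355)^2*(e1 e5)^2 + (-72/71)^2*(e2 e3)^2 + (-24/71)^2*(e2 e5)^2 + (288/355)^2*(e3 e4)^2 + (106/71)^2*(e3 e5)^2 + (-96/355)^2*(e4 e5)^2 = 11664/126025*(+1) + 1296/126025*(+1) + 5184/5041*(-1) + 576/5041*(-1) + 82944/126025*(-1) + 11236/5041*(-1) + 9216/126025*(-1) = -4 (each basis 2-blade squares to minus the product of its generators' squares); cross terms between blades sharing an index anticommute and cancel; the commuting (index-disjoint) pairs give grade-4 terms 2*c*c'*(blade product), which cancel blade by blade — e1 e2 e3 e5: 5184/25205 - 5184/25205 = 0; e1 e3 e4 e5: -20736/126025 + 20736/126025 = 0; e2 e3 e4 e5: 13824/25205 - 13824/25205 = 0 — confirming B is simple. So B^2 = -4.
B^2 = -4 — a negative square means the series sums to a rotation: l = 2, alpha*l = pi, so exp(alpha B) = cos(pi) + (sin(pi)/2)*B = -1 + (0)*B.
Answer: -1


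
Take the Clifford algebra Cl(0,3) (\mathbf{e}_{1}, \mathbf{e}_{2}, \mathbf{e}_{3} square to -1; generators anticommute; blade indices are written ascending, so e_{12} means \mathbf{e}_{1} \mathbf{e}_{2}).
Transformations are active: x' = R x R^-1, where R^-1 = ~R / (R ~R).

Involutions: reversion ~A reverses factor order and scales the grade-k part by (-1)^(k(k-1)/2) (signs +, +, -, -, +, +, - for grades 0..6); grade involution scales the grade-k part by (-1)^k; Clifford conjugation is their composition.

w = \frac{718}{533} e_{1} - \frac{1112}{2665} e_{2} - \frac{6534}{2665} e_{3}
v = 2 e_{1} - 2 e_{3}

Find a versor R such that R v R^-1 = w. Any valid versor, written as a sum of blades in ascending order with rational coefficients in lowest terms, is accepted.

Reasoning: v^2 = w^2 = -8 since conjugation preserves the quadratic form; R = v + w = \frac{1784}{533} e_{1} - \frac{1112}{2665} e_{2} - \frac{11864}{2665} e_{3} is then valid when invertible, keeping its own part and reversing (v - w)/2.
Answer: \frac{1784}{533} e_{1} - \frac{1112}{2665} e_{2} - \frac{11864}{2665} e_{3}


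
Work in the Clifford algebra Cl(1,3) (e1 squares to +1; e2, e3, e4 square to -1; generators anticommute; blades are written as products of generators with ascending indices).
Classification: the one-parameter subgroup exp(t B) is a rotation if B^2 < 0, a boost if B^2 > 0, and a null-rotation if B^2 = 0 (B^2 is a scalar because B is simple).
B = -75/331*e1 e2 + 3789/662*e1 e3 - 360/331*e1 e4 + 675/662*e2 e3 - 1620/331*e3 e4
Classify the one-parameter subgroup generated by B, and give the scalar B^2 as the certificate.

B^2 term by term: the squares give (-75/331)^2*(e1 e2)^2 + (3789/662)^2*(e1 e3)^2 + (-360/331)^2*(e1 e4)^2 + (675/662)^2*(e2 e3)^2 + (-1620/331)^2*(e3 e4)^2 = 5625/109561*(+1) + 14356521/438244*(+1) + 129600/109561*(+1) + 455625/438244*(-1) + 2624400/109561*(-1) = 9 (each basis 2-blade squares to minus the product of its generators' squares); cross terms between blades sharing an index anticommute and cancel; the commuting (index-disjoint) pairs give grade-4 terms 2*c*c'*(blade product), which cancel blade by blade — e1 e2 e3 e4: 243000/109561 - 243000/109561 = 0 — confirming B is simple. So B^2 = 9.
Answer: boost, certificate B^2 = 9. The class reads off the invariant scalar 9 directly.


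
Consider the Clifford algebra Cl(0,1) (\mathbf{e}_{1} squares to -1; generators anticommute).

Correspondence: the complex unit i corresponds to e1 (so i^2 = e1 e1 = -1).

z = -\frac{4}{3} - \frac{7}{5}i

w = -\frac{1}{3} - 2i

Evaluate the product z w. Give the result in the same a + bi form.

In blades: z = -\frac{4}{3} - \frac{7}{5} e_{1}, w = -\frac{1}{3} - 2 e_{1}.
Distribute z over w term by term (generator squares from the signature, products reordered to ascending indices): (-\frac{4}{3})*w = \frac{4}{9} + \frac{8}{3} e_{1}; (-\frac{7}{5} e_{1})*w = -\frac{14}{5} + \frac{7}{15} e_{1}.
Sum: -\frac{106}{45} + \frac{47}{15} e_{1}; translating back through the correspondence:
Answer: -\frac{106}{45} + \frac{47}{15}i


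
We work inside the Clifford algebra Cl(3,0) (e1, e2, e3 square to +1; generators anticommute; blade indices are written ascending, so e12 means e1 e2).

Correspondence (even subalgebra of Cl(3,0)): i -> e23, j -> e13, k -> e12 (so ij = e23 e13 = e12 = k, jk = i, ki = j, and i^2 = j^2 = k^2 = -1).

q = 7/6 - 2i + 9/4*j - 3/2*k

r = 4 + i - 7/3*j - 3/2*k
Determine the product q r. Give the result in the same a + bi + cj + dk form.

In blades: q = 7/6 - 3/2*e12 + 9/4*e13 - 2*e23, r = 4 - 3/2*e12 - 7/3*e13 + e23.
Distribute q over r term by term (generator squares from the signature, products reordered to ascending indices): (7/6)*r = 14/3 - 7/4*e12 - 49/18*e13 + 7/6*e23; (-3/2*e12)*r = -9/4 - 6*e12 - 3/2*e13 - 7/2*e23; (9/4*e13)*r = 21/4 - 9/4*e12 + 9*e13 - 27/8*e23; (-2*e23)*r = 2 + 14/3*e12 - 3*e13 - 8*e23.
Sum: 29/3 - 16/3*e12 + 16/9*e13 - 329/24*e23; translating back through the correspondence:
Answer: 29/3 - 329/24*i + 16/9*j - 16/3*k


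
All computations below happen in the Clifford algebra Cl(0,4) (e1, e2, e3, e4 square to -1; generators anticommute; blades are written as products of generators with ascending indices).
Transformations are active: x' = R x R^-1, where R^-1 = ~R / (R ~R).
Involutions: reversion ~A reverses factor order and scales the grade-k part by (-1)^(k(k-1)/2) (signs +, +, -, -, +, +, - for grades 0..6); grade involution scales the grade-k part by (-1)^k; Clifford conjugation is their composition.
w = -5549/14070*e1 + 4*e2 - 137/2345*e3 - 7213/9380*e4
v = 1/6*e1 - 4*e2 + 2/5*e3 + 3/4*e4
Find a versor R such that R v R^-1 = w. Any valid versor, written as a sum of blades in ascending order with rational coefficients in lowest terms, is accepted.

Reasoning: v^2 = w^2 = -60301/3600 since conjugation preserves the quadratic form; R = v + w = -534/2345*e1 + 801/2345*e3 - 89/4690*e4 is then valid when invertible, keeping its own part and reversing (v - w)/2.
Answer: -534/2345*e1 + 801/2345*e3 - 89/4690*e4


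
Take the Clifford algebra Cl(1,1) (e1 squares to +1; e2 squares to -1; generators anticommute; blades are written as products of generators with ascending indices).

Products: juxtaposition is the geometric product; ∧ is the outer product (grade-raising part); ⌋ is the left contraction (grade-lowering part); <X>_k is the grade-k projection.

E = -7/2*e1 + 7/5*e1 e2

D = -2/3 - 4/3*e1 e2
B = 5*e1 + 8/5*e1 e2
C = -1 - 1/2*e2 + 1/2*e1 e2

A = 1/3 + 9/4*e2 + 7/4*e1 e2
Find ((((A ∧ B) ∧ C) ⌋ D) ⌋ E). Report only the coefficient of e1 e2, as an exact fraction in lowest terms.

step 1: 5/3*e1 - 643/60*e1 e2
step 2: -5/3*e1 + 593/60*e1 e2
step 3: -593/45 + 20/9*e2
step 4: 1477/30*e1 - 4151/225*e1 e2
Answer: -4151/225


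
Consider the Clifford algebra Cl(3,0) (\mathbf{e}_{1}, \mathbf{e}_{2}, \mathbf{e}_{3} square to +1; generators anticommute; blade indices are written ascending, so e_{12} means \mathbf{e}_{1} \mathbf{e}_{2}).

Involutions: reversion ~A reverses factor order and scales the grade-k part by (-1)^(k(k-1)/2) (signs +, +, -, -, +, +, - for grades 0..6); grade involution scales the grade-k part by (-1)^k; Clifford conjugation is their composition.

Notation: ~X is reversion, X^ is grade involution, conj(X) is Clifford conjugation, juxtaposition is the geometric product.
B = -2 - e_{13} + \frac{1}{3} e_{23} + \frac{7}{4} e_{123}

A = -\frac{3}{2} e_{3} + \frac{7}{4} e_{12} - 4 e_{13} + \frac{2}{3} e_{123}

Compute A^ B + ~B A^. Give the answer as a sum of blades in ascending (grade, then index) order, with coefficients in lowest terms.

first term: -\frac{17}{6} + \frac{31}{18} e_{1} - \frac{41}{6} e_{2} - \frac{97}{16} e_{3} + \frac{11}{24} e_{12} + \frac{103}{12} e_{13} + \frac{7}{4} e_{23} + \frac{4}{3} e_{123}
second term: \frac{17}{6} + \frac{23}{18} e_{1} + \frac{35}{6} e_{2} + \frac{1}{16} e_{3} - \frac{115}{24} e_{12} + \frac{103}{12} e_{13} + \frac{7}{4} e_{23} + \frac{4}{3} e_{123}
Answer: 3 e_{1} - e_{2} - 6 e_{3} - \frac{13}{3} e_{12} + \frac{103}{6} e_{13} + \frac{7}{2} e_{23} + \frac{8}{3} e_{123}


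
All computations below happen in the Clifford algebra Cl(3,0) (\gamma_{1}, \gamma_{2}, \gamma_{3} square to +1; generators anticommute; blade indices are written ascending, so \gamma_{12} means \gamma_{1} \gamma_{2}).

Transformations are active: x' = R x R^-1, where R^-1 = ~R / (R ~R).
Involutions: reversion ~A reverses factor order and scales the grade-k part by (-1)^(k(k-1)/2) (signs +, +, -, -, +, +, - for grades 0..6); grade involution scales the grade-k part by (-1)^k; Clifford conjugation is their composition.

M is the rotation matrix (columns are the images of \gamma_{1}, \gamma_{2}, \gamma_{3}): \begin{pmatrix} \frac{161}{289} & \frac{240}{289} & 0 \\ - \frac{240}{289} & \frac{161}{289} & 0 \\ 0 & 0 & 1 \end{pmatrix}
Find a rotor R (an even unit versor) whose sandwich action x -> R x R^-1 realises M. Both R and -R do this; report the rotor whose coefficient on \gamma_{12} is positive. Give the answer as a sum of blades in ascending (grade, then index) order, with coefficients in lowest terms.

Method: write R = a + b12*\gamma_{12} + b13*\gamma_{13} + b23*\gamma_{23} with a^2 + b12^2 + b13^2 + b23^2 = 1 (so R^-1 = ~R). Expanding the columns R e_j ~R gives tr M = 4a^2 - 1 and, from the antisymmetric part, M21 - M12 = -4a*b12, M13 - M31 = 4a*b13, M32 - M23 = -4a*b23.
Here tr M = \frac{611}{289}, so a^2 = (1 + tr M)/4 = \frac{225}{289} and a = ±\frac{15}{17}. Taking a = \frac{15}{17}: M21 - M12 = -\frac{480}{289}, M13 - M31 = 0, M32 - M23 = 0, giving b12 = \frac{8}{17}, b13 = 0, b23 = 0, i.e. R = \frac{15}{17} + \frac{8}{17} \gamma_{12}.
Its \gamma_{12} coefficient is already positive.
Answer: \frac{15}{17} + \frac{8}{17} \gamma_{12}. Key observation: the double cover Spin(3) -> SO(3) sends R and -R to the same matrix (trace \frac{611}{289} here), so the stated sign of the \gamma_{12} coefficient is what selects one sheet.


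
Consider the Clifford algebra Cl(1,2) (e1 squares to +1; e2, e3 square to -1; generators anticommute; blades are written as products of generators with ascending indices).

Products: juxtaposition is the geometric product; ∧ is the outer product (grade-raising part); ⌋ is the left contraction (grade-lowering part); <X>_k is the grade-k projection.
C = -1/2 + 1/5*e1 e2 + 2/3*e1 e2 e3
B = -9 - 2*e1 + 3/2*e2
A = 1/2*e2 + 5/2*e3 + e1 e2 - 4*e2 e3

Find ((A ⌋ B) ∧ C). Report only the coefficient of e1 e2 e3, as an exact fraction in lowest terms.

step 1: -3/4
step 2: 3/8 - 3/20*e1 e2 - 1/2*e1 e2 e3
Answer: -1/2


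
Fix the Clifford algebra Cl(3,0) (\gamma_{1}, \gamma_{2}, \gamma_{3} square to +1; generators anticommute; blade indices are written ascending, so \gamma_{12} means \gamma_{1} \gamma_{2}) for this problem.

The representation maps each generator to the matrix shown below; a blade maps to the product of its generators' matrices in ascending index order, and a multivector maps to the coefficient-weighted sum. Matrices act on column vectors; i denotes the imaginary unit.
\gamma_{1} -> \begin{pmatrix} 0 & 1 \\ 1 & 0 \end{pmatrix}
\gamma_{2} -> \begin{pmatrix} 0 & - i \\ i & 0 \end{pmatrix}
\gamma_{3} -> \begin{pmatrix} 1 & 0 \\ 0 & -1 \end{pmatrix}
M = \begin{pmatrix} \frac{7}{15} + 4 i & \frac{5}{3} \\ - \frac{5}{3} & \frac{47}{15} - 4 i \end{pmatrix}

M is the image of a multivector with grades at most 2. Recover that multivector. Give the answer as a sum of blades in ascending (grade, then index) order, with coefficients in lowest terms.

Method: 1, rho(\gamma_{1}), rho(\gamma_{2}), rho(\gamma_{3}) form a trace-orthogonal basis of the 2x2 complex matrices (tr(X Y) = 2 if X = Y, else 0), so M = m0*1 + m1*rho(\gamma_{1}) + m2*rho(\gamma_{2}) + m3*rho(\gamma_{3}) with m0 = tr(M)/2 = \frac{9}{5}, m1 = tr(M rho(\gamma_{1}))/2 = 0, m2 = tr(M rho(\gamma_{2}))/2 = \frac{5 i}{3}, m3 = tr(M rho(\gamma_{3}))/2 = - \frac{4}{3} + 4 i.
Multiplying table entries, the bivector images are rho(\gamma_{12}) = i*rho(\gamma_{3}), rho(\gamma_{13}) = -i*rho(\gamma_{2}), rho(\gamma_{23}) = i*rho(\gamma_{1}); with real blade coefficients the real parts of m0..m3 are the coefficients of 1, \gamma_{1}, \gamma_{2}, \gamma_{3} and the imaginary parts give the bivectors (\gamma_{23}: Im m1, \gamma_{13}: -Im m2, \gamma_{12}: Im m3).
Answer: \frac{9}{5} - \frac{4}{3} \gamma_{3} + 4 \gamma_{12} - \frac{5}{3} \gamma_{13}


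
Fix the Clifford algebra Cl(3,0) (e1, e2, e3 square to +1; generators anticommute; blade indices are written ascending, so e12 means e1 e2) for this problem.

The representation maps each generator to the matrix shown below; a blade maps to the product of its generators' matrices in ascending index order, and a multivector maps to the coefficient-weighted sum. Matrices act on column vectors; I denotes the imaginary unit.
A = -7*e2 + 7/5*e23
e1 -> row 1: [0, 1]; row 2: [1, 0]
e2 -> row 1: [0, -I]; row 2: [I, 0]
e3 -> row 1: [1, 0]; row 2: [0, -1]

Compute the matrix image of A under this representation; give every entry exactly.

Bivector images (products of the table entries): rho(e23) = rho(e2)rho(e3) = row 1: [0, I]; row 2: [I, 0].
M = (-7)*rho(e2) + (7/5)*rho(e23), summed entrywise:
Answer: row 1: [0, 42*I/5]; row 2: [-28*I/5, 0]


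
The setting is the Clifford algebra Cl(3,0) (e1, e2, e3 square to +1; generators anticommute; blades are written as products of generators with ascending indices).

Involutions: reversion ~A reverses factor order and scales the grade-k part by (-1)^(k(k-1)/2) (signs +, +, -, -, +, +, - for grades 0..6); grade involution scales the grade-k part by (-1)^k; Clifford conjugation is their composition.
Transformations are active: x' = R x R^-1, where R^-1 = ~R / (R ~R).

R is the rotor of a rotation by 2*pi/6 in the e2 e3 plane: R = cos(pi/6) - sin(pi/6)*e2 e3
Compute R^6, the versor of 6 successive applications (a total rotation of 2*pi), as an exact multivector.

Because a rotor carries half the rotation angle, composing 6 copies of this e2 e3-plane rotor multiplies the phase: 6*(pi/6) = pi, hence R^6 = cos(pi) - sin(pi)*e2 e3.
cos(pi) = -1 and sin(pi) = 0, so R^6 = -1. The total rotation 2*pi is 1 full turn, so every vector returns to itself, yet the rotor is -1, on the OTHER sheet of the double cover (an odd number of 2*pi turns).
Answer: -1


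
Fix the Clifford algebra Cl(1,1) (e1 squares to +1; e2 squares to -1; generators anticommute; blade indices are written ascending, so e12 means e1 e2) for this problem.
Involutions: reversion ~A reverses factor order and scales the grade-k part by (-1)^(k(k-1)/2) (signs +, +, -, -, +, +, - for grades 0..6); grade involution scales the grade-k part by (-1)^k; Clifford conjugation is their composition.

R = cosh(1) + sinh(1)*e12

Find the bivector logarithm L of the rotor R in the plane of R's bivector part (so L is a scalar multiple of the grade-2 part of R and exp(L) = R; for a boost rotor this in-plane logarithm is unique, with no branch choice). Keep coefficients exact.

The scalar part of R is cosh(1), which determines |rapidity| via cosh; the sign lives in the bivector part, and pairing them (bivector part over sinh of the rapidity = the plane) gives the unique in-plane L = rapidity * plane.
Concretely: cosh(rapidity) = cosh(1) gives rapidity = ±1, and since rapidity/sinh(rapidity) is even the sign is immaterial: L = (rapidity/sinh(rapidity)) * <R>_2 = (1/sinh(1)) * <R>_2.
Answer: e12


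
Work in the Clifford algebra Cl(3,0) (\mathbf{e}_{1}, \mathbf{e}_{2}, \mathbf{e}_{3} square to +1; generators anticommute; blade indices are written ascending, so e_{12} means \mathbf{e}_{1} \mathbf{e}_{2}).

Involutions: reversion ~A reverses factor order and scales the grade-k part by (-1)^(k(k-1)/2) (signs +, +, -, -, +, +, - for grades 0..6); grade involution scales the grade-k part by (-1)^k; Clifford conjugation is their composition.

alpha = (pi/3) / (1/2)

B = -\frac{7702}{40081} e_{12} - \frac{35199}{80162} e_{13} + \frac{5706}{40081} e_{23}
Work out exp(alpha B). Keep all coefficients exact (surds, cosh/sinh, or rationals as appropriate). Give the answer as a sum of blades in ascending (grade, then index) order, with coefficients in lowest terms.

B^2 term by term: the squares give (-\frac{7702}{40081})^2*(e_{12})^2 + (-\frac{35199}{80162})^2*(e_{13})^2 + (\frac{5706}{40081})^2*(e_{23})^2 = \frac{59320804}{1606486561}*(-1) + \frac{1238969601}{6425946244}*(-1) + \frac{32558436}{1606486561}*(-1) = -\frac{1}{4} (each basis 2-blade squares to minus the product of its generators' squares); cross terms between blades sharing an index anticommute and cancel. So B^2 = -\frac{1}{4}.
B^2 = -\frac{1}{4} — since the square is negative, the closed form is circular: l = \frac{1}{2}, alpha*l = \frac{\pi}{3}, so exp(alpha B) = cos(\frac{\pi}{3}) + (sin(\frac{\pi}{3})/(\frac{1}{2}))*B = \frac{1}{2} + (\sqrt{3})*B.
Answer: \frac{1}{2} - \frac{7702 \sqrt{3}}{40081} e_{12} - \frac{35199 \sqrt{3}}{80162} e_{13} + \frac{5706 \sqrt{3}}{40081} e_{23}


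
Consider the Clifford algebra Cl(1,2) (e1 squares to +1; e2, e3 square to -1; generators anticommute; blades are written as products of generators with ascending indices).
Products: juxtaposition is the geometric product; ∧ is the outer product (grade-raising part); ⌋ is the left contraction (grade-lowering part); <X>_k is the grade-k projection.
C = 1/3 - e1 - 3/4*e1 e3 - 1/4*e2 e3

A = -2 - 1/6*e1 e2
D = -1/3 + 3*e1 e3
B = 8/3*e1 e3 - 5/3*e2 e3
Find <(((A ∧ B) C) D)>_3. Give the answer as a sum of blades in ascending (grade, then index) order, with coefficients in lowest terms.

step 1: -16/3*e1 e3 + 10/3*e2 e3
step 2: 29/6 - 16/3*e3 + 23/6*e1 e2 - 16/9*e1 e3 + 10/9*e2 e3 - 10/3*e1 e2 e3
step 3: -125/18 - 16*e1 + 10*e2 + 16/9*e3 - 83/18*e1 e2 + 815/54*e1 e3 - 641/54*e2 e3 + 10/9*e1 e2 e3
step 4: 10/9*e1 e2 e3
Answer: 10/9*e1 e2 e3


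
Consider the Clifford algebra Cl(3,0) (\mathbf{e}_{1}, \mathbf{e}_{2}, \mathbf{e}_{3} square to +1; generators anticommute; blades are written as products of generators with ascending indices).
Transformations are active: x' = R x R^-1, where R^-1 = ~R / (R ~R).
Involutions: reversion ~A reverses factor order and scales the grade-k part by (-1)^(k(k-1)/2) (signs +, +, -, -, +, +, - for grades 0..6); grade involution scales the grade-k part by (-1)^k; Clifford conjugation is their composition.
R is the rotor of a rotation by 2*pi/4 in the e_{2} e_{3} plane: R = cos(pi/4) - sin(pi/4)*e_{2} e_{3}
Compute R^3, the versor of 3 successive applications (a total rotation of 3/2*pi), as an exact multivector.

Because a rotor carries half the rotation angle, composing 3 copies of this e_{2} e_{3}-plane rotor multiplies the phase: 3*(pi/4) = \frac{3 \pi}{4}, hence R^3 = cos(\frac{3 \pi}{4}) - sin(\frac{3 \pi}{4})*e_{2} e_{3}.
cos(\frac{3 \pi}{4}) = - \frac{\sqrt{2}}{2} and sin(\frac{3 \pi}{4}) = \frac{\sqrt{2}}{2}, so R^3 = - \frac{\sqrt{2}}{2} - \frac{\sqrt{2}}{2} e_{2} e_{3}. The net rotation is 3/2*pi; the rotor keeps the half-angle phase exactly.
Answer: - \frac{\sqrt{2}}{2} - \frac{\sqrt{2}}{2} e_{2} e_{3}


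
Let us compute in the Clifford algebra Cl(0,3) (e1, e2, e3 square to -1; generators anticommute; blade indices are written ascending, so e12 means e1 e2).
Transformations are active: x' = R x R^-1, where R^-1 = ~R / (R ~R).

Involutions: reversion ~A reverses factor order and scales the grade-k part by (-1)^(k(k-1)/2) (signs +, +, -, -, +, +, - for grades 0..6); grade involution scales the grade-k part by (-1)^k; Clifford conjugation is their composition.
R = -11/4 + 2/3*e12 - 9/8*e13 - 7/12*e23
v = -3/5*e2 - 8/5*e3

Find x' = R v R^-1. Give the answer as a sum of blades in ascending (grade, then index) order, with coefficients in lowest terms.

~R = -11/4 - 2/3*e12 + 9/8*e13 + 7/12*e23, and R ~R = 5537/576, so R^-1 = ~R / (5537/576).
R v = -7/5*e1 + 43/60*e2 + 19/4*e3 - 209/120*e123
Answer: 572/565*e1 - 123/565*e2 - 768/565*e3


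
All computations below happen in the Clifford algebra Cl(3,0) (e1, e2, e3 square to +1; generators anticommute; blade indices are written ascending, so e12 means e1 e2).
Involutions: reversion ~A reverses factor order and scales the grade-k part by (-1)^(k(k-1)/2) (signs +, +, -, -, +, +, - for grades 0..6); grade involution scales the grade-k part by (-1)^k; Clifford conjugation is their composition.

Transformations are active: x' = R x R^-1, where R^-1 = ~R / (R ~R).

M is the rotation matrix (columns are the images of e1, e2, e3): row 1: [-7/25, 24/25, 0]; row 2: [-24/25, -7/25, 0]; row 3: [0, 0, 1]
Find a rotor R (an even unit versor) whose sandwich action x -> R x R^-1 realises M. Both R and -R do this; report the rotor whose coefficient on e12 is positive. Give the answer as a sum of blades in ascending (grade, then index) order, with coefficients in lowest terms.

Method: write R = a + b12*e12 + b13*e13 + b23*e23 with a^2 + b12^2 + b13^2 + b23^2 = 1 (so R^-1 = ~R). Expanding the columns R e_j ~R gives tr M = 4a^2 - 1 and, from the antisymmetric part, M21 - M12 = -4a*b12, M13 - M31 = 4a*b13, M32 - M23 = -4a*b23.
Here tr M = 11/25, so a^2 = (1 + tr M)/4 = 9/25 and a = ±3/5. Taking a = 3/5: M21 - M12 = -48/25, M13 - M31 = 0, M32 - M23 = 0, giving b12 = 4/5, b13 = 0, b23 = 0, i.e. R = 3/5 + 4/5*e12.
Its e12 coefficient is already positive.
Answer: 3/5 + 4/5*e12. Recall the cover is two-to-one: with M of trace 11/25, both preimages act alike, and the stated e12 sign chooses the sheet.


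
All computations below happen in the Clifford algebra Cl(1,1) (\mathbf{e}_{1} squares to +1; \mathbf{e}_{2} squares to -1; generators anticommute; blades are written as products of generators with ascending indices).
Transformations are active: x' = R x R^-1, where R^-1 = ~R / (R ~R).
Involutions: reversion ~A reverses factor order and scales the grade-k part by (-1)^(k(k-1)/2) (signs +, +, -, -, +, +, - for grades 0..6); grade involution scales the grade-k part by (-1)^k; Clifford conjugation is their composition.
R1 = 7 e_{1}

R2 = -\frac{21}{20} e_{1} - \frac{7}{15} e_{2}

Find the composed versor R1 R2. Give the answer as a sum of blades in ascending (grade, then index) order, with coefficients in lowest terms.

Distribute over the terms of R1 (each basis-blade product reordered to ascending indices, repeated generators contracted through their squares):
(7 e_{1}) R2 = -\frac{147}{20} - \frac{49}{15} e_{1} e_{2}
Answer: -\frac{147}{20} - \frac{49}{15} e_{1} e_{2}


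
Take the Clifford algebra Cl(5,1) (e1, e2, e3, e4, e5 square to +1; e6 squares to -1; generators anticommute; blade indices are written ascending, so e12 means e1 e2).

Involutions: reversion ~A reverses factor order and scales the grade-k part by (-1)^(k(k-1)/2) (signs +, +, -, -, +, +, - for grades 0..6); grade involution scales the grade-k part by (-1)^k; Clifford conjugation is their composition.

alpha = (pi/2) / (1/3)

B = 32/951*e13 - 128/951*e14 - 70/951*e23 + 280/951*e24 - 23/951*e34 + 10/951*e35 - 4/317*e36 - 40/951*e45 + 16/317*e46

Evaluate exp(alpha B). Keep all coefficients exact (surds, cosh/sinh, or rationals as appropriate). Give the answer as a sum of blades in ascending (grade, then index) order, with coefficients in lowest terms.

B^2 term by term: the squares give (32/951)^2*(e13)^2 + (-128/951)^2*(e14)^2 + (-70/951)^2*(e23)^2 + (280/951)^2*(e24)^2 + (-23/951)^2*(e34)^2 + (10/951)^2*(e35)^2 + (-4/317)^2*(e36)^2 + (-40/951)^2*(e45)^2 + (16/317)^2*(e46)^2 = 1024/904401*(-1) + 16384/904401*(-1) + 4900/904401*(-1) + 78400/904401*(-1) + 529/904401*(-1) + 100/904401*(-1) + 16/100489*(+1) + 1600/904401*(-1) + 256/100489*(+1) = -1/9 (each basis 2-blade squares to minus the product of its generators' squares); cross terms between blades sharing an index anticommute and cancel; the commuting (index-disjoint) pairs give grade-4 terms 2*c*c'*(blade product), which cancel blade by blade — e1234: -17920/904401 + 17920/904401 = 0; e1345: -2560/904401 + 2560/904401 = 0; e1346: 1024/301467 - 1024/301467 = 0; e2345: 5600/904401 - 5600/904401 = 0; e2346: -2240/301467 + 2240/301467 = 0; e3456: -320/301467 + 320/301467 = 0 — confirming B is simple. So B^2 = -1/9.
B^2 = -1/9 — since the square is negative, the closed form is circular: l = 1/3, alpha*l = pi/2, so exp(alpha B) = cos(pi/2) + (sin(pi/2)/(1/3))*B = 0 + (3)*B.
Answer: 32/317*e13 - 128/317*e14 - 70/317*e23 + 280/317*e24 - 23/317*e34 + 10/317*e35 - 12/317*e36 - 40/317*e45 + 48/317*e46


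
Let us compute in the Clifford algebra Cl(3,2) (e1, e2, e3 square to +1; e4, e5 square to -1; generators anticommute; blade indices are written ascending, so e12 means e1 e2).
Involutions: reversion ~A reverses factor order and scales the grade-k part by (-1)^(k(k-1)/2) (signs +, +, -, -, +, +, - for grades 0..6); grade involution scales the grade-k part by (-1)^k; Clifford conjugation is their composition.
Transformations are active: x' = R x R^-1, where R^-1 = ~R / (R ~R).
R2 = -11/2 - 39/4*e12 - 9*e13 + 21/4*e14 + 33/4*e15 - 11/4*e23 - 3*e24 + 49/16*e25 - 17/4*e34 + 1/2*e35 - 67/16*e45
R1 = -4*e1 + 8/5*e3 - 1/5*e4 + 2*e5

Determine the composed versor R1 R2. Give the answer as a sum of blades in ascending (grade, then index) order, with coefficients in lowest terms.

Distribute over the terms of R1 (each basis-blade product reordered to ascending indices, repeated generators contracted through their squares):
(-4*e1) R2 = 22*e1 + 39*e2 + 36*e3 - 21*e4 - 33*e5 + 11*e123 + 12*e124 - 49/4*e125 + 17*e134 - 2*e135 + 67/4*e145
(8/5*e3) R2 = 72/5*e1 + 22/5*e2 - 44/5*e3 - 34/5*e4 + 4/5*e5 - 78/5*e123 - 42/5*e134 - 66/5*e135 + 24/5*e234 - 49/10*e235 - 67/10*e345
(-1/5*e4) R2 = -21/20*e1 + 3/5*e2 + 17/20*e3 + 11/10*e4 - 67/80*e5 + 39/20*e124 + 9/5*e134 + 33/20*e145 + 11/20*e234 + 49/80*e245 + 1/10*e345
(2*e5) R2 = 33/2*e1 + 49/8*e2 + e3 - 67/8*e4 - 11*e5 - 39/2*e125 - 18*e135 + 21/2*e145 - 11/2*e235 - 6*e245 - 17/2*e345
Summing the partial products and collecting blades:
Answer: 1037/20*e1 + 401/8*e2 + 581/20*e3 - 1403/40*e4 - 3523/80*e5 - 23/5*e123 + 279/20*e124 - 127/4*e125 + 52/5*e134 - 166/5*e135 + 289/10*e145 + 107/20*e234 - 52/5*e235 - 431/80*e245 - 151/10*e345


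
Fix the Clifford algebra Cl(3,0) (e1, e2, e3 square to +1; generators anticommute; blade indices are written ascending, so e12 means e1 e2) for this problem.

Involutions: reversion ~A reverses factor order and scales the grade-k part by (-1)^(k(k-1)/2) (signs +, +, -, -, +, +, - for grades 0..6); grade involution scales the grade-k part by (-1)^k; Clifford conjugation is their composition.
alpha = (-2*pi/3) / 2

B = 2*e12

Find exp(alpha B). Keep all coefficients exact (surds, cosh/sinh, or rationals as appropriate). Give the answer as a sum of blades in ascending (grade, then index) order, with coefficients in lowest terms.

B^2 = (2)^2*(e12)^2 = 4*(-1) = -4 (a basis 2-blade squares to minus the product of its generators' squares).
B^2 = -4 — B^2 < 0, so the exponential closes trigonometrically: l = 2, alpha*l = -2*pi/3, so exp(alpha B) = cos(-2*pi/3) + (sin(-2*pi/3)/2)*B = -1/2 + (-sqrt(3)/4)*B.
Answer: -1/2 - sqrt(3)/2*e12


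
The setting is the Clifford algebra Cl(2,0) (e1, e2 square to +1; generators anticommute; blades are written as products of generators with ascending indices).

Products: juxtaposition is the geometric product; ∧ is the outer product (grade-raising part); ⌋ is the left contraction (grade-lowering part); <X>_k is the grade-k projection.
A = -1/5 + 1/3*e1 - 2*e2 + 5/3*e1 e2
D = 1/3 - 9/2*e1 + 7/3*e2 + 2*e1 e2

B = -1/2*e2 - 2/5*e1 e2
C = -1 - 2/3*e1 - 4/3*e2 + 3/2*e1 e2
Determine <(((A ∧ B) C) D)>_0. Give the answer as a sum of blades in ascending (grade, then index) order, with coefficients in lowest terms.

step 1: 1/10*e2 - 13/150*e1 e2
step 2: -1/300 - 31/900*e1 - 71/450*e2 + 23/150*e1 e2
step 3: -2813/5400 + 731/1080*e1 + 757/1350*e2 - 1007/1350*e1 e2
step 4: -2813/5400
Answer: -2813/5400


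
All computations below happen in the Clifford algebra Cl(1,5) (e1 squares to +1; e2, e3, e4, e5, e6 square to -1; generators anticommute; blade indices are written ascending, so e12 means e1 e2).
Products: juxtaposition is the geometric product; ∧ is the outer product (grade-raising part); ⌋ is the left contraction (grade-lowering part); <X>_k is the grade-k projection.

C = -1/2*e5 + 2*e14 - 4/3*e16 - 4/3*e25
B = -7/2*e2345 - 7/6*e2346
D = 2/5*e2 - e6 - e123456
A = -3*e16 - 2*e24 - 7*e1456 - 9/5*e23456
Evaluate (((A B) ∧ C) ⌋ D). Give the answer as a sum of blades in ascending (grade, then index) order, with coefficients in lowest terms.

step 1: -21/10*e5 + 63/10*e6 + 7*e35 + 7/3*e36 + 7/2*e1234 + 49/6*e1235 - 49/2*e1236 + 21/2*e123456
step 2: 63/20*e56 - 21/5*e145 + 63/5*e146 - 14/5*e156 - 42/5*e256 + 7/6*e356 - 14*e1345 - 14/3*e1346 - 28/3*e1356 + 28/9*e2356 - 7/4*e12345 - 49/4*e12356
step 3: 49/4*e4 + 7/4*e6 - 28/9*e14 + 28/3*e24 - 14/3*e25 + 14*e26 - 7/6*e124 - 42/5*e134 - 14/5*e234 - 63/5*e235 - 21/5*e236 + 63/20*e1234
Answer: 49/4*e4 + 7/4*e6 - 28/9*e14 + 28/3*e24 - 14/3*e25 + 14*e26 - 7/6*e124 - 42/5*e134 - 14/5*e234 - 63/5*e235 - 21/5*e236 + 63/20*e1234


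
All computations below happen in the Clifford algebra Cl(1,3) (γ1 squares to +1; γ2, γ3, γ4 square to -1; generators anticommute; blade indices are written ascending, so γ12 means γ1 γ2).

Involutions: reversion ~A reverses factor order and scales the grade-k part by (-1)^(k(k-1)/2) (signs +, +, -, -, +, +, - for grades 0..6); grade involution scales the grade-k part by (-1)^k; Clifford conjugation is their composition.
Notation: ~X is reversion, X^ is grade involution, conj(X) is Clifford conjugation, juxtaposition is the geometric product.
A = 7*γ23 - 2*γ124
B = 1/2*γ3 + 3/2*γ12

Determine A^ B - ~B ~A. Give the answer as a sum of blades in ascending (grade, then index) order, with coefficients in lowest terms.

first term: -7/2*γ2 + 3*γ4 + 21/2*γ13 - γ1234
second term: -7/2*γ2 - 3*γ4 - 21/2*γ13 + γ1234
Answer: 6*γ4 + 21*γ13 - 2*γ1234
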